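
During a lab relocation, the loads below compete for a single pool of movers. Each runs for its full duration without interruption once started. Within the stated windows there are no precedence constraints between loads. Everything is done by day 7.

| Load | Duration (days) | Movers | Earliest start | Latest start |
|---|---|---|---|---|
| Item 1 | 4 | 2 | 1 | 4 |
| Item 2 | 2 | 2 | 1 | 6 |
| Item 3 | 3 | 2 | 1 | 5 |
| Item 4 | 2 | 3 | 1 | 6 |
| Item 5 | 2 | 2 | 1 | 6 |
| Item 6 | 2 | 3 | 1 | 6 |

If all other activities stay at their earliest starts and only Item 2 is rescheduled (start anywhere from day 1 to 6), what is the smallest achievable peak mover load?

Item 2@1: d1:14  d2:14  d3:4  d4:2  d5:0  d6:0  d7:0 → peak 14
Item 2@2: d1:12  d2:14  d3:6  d4:2  d5:0  d6:0  d7:0 → peak 14
Item 2@3: d1:12  d2:12  d3:6  d4:4  d5:0  d6:0  d7:0 → peak 12
Item 2@4: d1:12  d2:12  d3:4  d4:4  d5:2  d6:0  d7:0 → peak 12
Item 2@5: d1:12  d2:12  d3:4  d4:2  d5:2  d6:2  d7:0 → peak 12
Item 2@6: d1:12  d2:12  d3:4  d4:2  d5:0  d6:2  d7:2 → peak 12
Best is Item 2@3, peak 12.

12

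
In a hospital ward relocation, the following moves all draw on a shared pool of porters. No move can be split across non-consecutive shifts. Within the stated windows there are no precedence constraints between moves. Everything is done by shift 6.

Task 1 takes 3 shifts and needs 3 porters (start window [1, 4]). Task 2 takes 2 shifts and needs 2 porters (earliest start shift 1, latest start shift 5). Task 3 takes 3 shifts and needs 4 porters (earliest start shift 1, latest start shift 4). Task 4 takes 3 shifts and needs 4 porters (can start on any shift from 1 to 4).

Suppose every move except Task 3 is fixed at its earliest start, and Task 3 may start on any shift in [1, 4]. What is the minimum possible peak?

Task 3@1: s1:13  s2:13  s3:11  s4:0  s5:0  s6:0 → peak 13
Task 3@2: s1:9  s2:13  s3:11  s4:4  s5:0  s6:0 → peak 13
Task 3@3: s1:9  s2:9  s3:11  s4:4  s5:4  s6:0 → peak 11
Task 3@4: s1:9  s2:9  s3:7  s4:4  s5:4  s6:4 → peak 9
Best is Task 3@4, peak 9.

9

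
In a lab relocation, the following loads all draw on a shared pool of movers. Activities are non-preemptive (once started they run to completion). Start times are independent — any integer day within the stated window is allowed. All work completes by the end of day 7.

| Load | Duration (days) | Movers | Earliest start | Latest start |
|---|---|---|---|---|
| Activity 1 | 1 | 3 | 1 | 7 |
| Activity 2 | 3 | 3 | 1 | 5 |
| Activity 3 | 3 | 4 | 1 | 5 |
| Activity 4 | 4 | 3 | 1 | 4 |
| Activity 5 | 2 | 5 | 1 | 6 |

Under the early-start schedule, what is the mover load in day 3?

10

At early start, day 3 has: Activity 2, Activity 3, Activity 4.
Demand: 3 + 4 + 3 = 10.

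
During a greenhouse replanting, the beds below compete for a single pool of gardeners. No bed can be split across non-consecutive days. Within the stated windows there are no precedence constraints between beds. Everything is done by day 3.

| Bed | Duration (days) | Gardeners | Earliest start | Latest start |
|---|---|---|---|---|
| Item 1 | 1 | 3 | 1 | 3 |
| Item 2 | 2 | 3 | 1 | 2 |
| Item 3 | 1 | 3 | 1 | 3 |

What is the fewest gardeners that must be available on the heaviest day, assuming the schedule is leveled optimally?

6

Early-start (Item 1@1, Item 2@1, Item 3@1) gives peak 9: d1:9  d2:3  d3:0.
Shift Item 3→2.
Schedule Item 1@1, Item 2@1, Item 3@2: d1:6  d2:6  d3:0 — peak 6.
No arrangement of the 18 feasible schedules does better.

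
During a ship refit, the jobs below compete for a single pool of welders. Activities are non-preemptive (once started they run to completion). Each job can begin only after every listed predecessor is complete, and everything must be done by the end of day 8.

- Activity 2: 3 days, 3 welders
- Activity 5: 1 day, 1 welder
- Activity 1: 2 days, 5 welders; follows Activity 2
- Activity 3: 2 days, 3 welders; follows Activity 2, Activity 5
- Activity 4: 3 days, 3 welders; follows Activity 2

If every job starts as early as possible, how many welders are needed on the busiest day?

Early-start schedule: Activity 2@1, Activity 5@1, Activity 1@4, Activity 3@4, Activity 4@4.
Load per day: day 1: 4, day 2: 3, day 3: 3, day 4: 11, day 5: 11, day 6: 3, day 7: 0, day 8: 0.
Peak is 11.

11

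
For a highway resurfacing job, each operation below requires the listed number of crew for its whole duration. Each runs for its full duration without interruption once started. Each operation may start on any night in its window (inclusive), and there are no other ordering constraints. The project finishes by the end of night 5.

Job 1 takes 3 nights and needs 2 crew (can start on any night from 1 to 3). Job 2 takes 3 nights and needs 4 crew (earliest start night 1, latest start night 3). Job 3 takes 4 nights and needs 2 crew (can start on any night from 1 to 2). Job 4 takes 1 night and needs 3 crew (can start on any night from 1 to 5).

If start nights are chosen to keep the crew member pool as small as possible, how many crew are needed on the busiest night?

8

Early-start (Job 1@1, Job 2@1, Job 3@1, Job 4@1) gives peak 11: n1:11  n2:8  n3:8  n4:2  n5:0.
Shift Job 4→4.
Schedule Job 1@1, Job 2@1, Job 3@1, Job 4@4: n1:8  n2:8  n3:8  n4:5  n5:0 — peak 8.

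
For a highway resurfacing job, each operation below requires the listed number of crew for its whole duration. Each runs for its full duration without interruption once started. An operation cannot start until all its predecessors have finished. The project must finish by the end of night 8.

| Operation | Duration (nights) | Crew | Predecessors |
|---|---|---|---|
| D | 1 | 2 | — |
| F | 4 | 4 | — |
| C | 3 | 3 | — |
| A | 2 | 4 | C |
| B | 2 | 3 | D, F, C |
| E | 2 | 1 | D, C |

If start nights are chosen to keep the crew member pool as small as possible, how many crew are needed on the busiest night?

7

Early-start (D@1, F@1, C@1, A@4, B@5, E@4) gives peak 9: n1:9  n2:7  n3:7  n4:9  n5:8  n6:3  n7:0  n8:0.
Shift C→2, A→5, E→7.
Schedule D@1, F@1, C@2, A@5, B@5, E@7: n1:6  n2:7  n3:7  n4:7  n5:7  n6:7  n7:1  n8:1 — peak 7.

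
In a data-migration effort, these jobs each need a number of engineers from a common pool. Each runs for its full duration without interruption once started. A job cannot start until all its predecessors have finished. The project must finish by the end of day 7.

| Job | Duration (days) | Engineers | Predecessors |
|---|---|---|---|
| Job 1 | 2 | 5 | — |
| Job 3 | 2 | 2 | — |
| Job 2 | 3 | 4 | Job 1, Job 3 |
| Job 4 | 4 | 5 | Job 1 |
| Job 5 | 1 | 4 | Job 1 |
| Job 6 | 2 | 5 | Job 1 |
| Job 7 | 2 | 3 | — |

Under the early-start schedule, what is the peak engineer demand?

Early-start schedule: Job 1@1, Job 3@1, Job 2@3, Job 4@3, Job 5@3, Job 6@3, Job 7@1.
Load per day: day 1: 10, day 2: 10, day 3: 18, day 4: 14, day 5: 9, day 6: 5, day 7: 0.
Peak is 18.

18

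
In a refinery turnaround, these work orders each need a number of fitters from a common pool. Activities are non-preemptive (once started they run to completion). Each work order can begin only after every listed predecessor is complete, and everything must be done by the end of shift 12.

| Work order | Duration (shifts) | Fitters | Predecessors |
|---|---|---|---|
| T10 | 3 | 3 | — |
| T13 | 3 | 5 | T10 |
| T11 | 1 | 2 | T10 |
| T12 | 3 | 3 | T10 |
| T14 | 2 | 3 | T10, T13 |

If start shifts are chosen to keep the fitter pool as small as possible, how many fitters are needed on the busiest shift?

5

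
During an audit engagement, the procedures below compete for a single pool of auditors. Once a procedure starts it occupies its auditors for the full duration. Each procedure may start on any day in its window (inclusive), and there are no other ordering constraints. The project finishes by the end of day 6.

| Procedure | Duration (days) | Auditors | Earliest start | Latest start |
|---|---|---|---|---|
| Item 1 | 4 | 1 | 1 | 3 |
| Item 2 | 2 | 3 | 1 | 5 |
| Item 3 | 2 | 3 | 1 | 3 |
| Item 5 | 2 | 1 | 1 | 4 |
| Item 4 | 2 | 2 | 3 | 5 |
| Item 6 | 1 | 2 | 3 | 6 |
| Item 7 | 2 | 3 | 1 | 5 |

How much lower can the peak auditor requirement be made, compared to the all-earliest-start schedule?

5

Early-start peak: d1:11  d2:11  d3:5  d4:3  d5:0  d6:0 ⇒ 11.
Leveled (Item 1@1, Item 2@1, Item 3@3, Item 5@1, Item 4@3, Item 6@5, Item 7@5): d1:5  d2:5  d3:6  d4:6  d5:5  d6:3 ⇒ 6.
Reduction 11 − 6 = 5.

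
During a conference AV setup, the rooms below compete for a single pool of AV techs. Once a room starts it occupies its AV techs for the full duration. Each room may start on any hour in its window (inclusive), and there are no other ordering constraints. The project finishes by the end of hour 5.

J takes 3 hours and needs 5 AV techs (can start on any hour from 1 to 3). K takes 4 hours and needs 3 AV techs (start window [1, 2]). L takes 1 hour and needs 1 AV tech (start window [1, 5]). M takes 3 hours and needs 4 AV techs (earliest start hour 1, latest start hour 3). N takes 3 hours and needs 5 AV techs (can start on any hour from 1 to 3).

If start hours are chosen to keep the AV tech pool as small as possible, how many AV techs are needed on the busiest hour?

Early-start (J@1, K@1, L@1, M@1, N@1) gives peak 18: h1:18  h2:17  h3:17  h4:3  h5:0.
Shift N→2.
Schedule J@1, K@1, L@1, M@1, N@2: h1:13  h2:17  h3:17  h4:8  h5:0 — peak 17.

17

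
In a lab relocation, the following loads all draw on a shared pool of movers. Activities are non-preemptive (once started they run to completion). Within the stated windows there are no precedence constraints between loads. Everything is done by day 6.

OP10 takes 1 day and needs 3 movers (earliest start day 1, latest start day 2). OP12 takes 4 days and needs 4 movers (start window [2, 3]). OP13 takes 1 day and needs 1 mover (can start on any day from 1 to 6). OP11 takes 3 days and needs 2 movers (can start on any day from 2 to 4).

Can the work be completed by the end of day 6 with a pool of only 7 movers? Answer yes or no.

yes

Schedule OP10@1, OP12@2, OP13@1, OP11@2: d1:4  d2:6  d3:6  d4:6  d5:4  d6:0 — peak 6 ≤ 7.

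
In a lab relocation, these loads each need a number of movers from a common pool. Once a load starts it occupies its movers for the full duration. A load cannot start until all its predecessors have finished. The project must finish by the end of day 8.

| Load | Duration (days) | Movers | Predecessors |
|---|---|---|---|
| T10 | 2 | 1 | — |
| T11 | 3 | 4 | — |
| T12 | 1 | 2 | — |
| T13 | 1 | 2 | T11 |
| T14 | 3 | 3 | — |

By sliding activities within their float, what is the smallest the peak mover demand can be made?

4

Early-start (T10@1, T11@1, T12@1, T13@4, T14@1) gives peak 10: d1:10  d2:8  d3:7  d4:2  d5:0  d6:0  d7:0  d8:0.
Shift T11→4, T12→7, T13→7.
Schedule T10@1, T11@4, T12@7, T13@7, T14@1: d1:4  d2:4  d3:3  d4:4  d5:4  d6:4  d7:4  d8:0 — peak 4.
Total mover-days = 27 over 8 days ⇒ peak ≥ ⌈27/8⌉ = 4, so 4 is optimal.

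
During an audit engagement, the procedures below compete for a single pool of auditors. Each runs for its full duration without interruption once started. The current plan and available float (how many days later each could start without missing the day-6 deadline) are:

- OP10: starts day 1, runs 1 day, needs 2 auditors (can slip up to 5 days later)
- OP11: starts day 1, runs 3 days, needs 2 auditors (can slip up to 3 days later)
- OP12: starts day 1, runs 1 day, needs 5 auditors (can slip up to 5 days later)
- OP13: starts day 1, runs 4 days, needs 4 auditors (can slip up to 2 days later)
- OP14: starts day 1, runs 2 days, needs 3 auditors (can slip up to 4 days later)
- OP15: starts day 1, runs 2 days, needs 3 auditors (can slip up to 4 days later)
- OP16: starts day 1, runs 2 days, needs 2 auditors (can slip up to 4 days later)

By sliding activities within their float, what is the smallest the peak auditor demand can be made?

Early-start (OP10@1, OP11@1, OP12@1, OP13@1, OP14@1, OP15@1, OP16@1) gives peak 21: d1:21  d2:14  d3:6  d4:4  d5:0  d6:0.
Shift OP12→6, OP14→4, OP15→5, OP16→2.
Schedule OP10@1, OP11@1, OP12@6, OP13@1, OP14@4, OP15@5, OP16@2: d1:8  d2:8  d3:8  d4:7  d5:6  d6:8 — peak 8.
Total auditor-days = 45 over 6 days ⇒ peak ≥ ⌈45/6⌉ = 8, so 8 is optimal.

8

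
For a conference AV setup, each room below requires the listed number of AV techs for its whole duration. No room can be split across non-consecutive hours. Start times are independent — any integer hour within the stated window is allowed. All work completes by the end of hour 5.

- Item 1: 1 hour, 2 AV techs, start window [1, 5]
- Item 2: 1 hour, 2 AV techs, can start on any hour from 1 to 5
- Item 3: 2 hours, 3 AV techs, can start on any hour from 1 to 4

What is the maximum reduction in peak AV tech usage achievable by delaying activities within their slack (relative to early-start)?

4

Early-start peak: h1:7  h2:3  h3:0  h4:0  h5:0 ⇒ 7.
Leveled (Item 1@1, Item 2@2, Item 3@3): h1:2  h2:2  h3:3  h4:3  h5:0 ⇒ 3.
Reduction 7 − 3 = 4.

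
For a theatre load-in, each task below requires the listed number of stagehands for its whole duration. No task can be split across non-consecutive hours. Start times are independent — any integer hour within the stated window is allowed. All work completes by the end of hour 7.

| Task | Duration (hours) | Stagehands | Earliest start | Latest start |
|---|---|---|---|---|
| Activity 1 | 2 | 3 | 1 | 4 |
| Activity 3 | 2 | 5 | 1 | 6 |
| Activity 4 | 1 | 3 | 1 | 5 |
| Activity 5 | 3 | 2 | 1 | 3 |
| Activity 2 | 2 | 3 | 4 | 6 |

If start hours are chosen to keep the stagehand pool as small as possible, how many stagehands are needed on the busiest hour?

5

Early-start (Activity 1@1, Activity 3@1, Activity 4@1, Activity 5@1, Activity 2@4) gives peak 13: h1:13  h2:10  h3:2  h4:3  h5:3  h6:0  h7:0.
Shift Activity 3→4, Activity 4→3, Activity 2→6.
Schedule Activity 1@1, Activity 3@4, Activity 4@3, Activity 5@1, Activity 2@6: h1:5  h2:5  h3:5  h4:5  h5:5  h6:3  h7:3 — peak 5.
Total stagehand-hours = 31 over 7 hours ⇒ peak ≥ ⌈31/7⌉ = 5, so 5 is optimal.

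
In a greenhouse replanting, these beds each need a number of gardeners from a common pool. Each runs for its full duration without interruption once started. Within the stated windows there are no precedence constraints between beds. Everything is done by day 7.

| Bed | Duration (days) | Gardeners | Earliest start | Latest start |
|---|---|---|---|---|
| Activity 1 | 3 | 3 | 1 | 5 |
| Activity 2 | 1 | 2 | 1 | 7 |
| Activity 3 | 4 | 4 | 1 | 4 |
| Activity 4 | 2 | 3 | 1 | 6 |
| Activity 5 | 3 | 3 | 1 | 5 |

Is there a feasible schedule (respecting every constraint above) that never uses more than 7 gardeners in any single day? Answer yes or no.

yes

Schedule Activity 1@1, Activity 2@1, Activity 3@2, Activity 4@6, Activity 5@4: d1:5  d2:7  d3:7  d4:7  d5:7  d6:6  d7:3 — peak 7 ≤ 7.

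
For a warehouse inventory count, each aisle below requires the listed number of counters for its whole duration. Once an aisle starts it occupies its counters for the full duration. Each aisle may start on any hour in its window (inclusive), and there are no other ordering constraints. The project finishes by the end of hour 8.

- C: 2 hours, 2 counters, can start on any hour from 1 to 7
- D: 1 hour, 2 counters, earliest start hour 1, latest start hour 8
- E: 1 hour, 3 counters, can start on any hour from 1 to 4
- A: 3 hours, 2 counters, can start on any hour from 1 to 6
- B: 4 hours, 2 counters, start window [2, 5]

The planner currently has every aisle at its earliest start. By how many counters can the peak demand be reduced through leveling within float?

Early-start peak: h1:9  h2:6  h3:4  h4:2  h5:2  h6:0  h7:0  h8:0 ⇒ 9.
Leveled (C@1, D@1, E@3, A@4, B@4): h1:4  h2:2  h3:3  h4:4  h5:4  h6:4  h7:2  h8:0 ⇒ 4.
Reduction 9 − 4 = 5.

5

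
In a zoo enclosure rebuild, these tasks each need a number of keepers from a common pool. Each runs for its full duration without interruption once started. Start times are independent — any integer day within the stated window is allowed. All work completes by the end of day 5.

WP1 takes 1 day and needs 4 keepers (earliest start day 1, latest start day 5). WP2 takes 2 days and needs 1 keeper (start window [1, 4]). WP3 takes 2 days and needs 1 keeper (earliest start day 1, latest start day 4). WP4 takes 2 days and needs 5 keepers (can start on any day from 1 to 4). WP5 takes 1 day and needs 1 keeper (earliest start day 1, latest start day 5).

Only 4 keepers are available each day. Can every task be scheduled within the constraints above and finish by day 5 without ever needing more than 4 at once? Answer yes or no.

no

The minimum achievable peak is 5; 4 < 5, so no feasible schedule stays within the cap.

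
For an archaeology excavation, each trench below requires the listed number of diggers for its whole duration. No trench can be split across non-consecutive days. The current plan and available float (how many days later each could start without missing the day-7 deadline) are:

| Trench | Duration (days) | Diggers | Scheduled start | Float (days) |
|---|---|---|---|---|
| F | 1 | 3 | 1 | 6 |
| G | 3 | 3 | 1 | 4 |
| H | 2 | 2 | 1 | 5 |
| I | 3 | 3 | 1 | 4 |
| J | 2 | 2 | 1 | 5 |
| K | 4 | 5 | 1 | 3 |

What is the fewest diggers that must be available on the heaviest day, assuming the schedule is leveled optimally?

8

Early-start (F@1, G@1, H@1, I@1, J@1, K@1) gives peak 18: d1:18  d2:15  d3:11  d4:5  d5:0  d6:0  d7:0.
Shift I→2, J→5, K→4.
Schedule F@1, G@1, H@1, I@2, J@5, K@4: d1:8  d2:8  d3:6  d4:8  d5:7  d6:7  d7:5 — peak 8.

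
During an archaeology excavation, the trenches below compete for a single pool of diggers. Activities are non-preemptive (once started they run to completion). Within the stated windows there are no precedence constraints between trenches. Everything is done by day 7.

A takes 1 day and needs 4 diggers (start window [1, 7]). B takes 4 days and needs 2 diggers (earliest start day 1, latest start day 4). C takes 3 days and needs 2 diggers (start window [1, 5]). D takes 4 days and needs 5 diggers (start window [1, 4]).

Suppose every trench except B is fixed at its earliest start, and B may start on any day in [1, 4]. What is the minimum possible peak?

11

B@1: d1:13  d2:9  d3:9  d4:7  d5:0  d6:0  d7:0 → peak 13
B@2: d1:11  d2:9  d3:9  d4:7  d5:2  d6:0  d7:0 → peak 11
B@3: d1:11  d2:7  d3:9  d4:7  d5:2  d6:2  d7:0 → peak 11
B@4: d1:11  d2:7  d3:7  d4:7  d5:2  d6:2  d7:2 → peak 11
Best is B@2, peak 11.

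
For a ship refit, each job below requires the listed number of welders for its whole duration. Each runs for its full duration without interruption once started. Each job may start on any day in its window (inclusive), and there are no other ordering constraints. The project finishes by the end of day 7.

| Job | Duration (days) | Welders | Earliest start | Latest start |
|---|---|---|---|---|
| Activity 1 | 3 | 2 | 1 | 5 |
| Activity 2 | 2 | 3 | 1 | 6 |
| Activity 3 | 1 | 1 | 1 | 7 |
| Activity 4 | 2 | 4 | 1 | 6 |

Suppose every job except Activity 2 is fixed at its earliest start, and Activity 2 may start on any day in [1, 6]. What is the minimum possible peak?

7

Activity 2@1: d1:10  d2:9  d3:2  d4:0  d5:0  d6:0  d7:0 → peak 10
Activity 2@2: d1:7  d2:9  d3:5  d4:0  d5:0  d6:0  d7:0 → peak 9
Activity 2@3: d1:7  d2:6  d3:5  d4:3  d5:0  d6:0  d7:0 → peak 7
Activity 2@4: d1:7  d2:6  d3:2  d4:3  d5:3  d6:0  d7:0 → peak 7
Activity 2@5: d1:7  d2:6  d3:2  d4:0  d5:3  d6:3  d7:0 → peak 7
Activity 2@6: d1:7  d2:6  d3:2  d4:0  d5:0  d6:3  d7:3 → peak 7
Best is Activity 2@3, peak 7.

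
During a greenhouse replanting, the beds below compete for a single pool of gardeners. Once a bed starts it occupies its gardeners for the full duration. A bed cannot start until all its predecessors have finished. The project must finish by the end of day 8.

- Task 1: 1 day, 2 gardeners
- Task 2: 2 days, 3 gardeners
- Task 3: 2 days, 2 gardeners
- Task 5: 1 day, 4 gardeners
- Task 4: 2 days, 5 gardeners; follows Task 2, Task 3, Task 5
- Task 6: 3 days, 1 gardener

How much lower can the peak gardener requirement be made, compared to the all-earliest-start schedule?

Early-start peak: d1:12  d2:6  d3:6  d4:5  d5:0  d6:0  d7:0  d8:0 ⇒ 12.
Leveled (Task 1@1, Task 2@1, Task 3@2, Task 5@4, Task 4@6, Task 6@3): d1:5  d2:5  d3:3  d4:5  d5:1  d6:5  d7:5  d8:0 ⇒ 5.
Reduction 12 − 5 = 7.

7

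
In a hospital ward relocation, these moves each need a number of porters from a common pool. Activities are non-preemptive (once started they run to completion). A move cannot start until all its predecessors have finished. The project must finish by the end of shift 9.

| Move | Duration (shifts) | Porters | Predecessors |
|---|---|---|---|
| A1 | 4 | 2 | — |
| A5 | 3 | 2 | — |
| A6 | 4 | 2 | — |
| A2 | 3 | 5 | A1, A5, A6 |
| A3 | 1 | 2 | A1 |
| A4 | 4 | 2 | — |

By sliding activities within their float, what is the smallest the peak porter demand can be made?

Early-start (A1@1, A5@1, A6@1, A2@5, A3@5, A4@1) gives peak 8: s1:8  s2:8  s3:8  s4:6  s5:7  s6:5  s7:5  s8:0  s9:0.
Shift A4→6.
Schedule A1@1, A5@1, A6@1, A2@5, A3@5, A4@6: s1:6  s2:6  s3:6  s4:4  s5:7  s6:7  s7:7  s8:2  s9:2 — peak 7.

7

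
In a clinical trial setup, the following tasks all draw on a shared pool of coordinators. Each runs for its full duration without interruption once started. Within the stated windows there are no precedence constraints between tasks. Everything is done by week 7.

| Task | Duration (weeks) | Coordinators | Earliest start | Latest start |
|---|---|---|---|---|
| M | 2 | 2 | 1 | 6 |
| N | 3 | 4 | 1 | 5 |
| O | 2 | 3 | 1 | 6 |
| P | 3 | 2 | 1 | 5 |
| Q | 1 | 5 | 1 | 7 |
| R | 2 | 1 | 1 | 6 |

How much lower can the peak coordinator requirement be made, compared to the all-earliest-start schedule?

Early-start peak: w1:17  w2:12  w3:6  w4:0  w5:0  w6:0  w7:0 ⇒ 17.
Leveled (M@1, N@1, O@4, P@3, Q@6, R@4): w1:6  w2:6  w3:6  w4:6  w5:6  w6:5  w7:0 ⇒ 6.
Reduction 17 − 6 = 11.

11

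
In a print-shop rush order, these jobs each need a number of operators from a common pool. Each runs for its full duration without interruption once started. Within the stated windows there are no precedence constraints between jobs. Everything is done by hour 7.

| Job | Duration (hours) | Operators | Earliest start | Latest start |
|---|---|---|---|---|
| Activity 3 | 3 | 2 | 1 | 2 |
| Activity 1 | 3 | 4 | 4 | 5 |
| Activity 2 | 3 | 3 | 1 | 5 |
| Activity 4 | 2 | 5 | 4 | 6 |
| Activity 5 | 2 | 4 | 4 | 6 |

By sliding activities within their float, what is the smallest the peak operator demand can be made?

Early-start (Activity 3@1, Activity 1@4, Activity 2@1, Activity 4@4, Activity 5@4) gives peak 13: h1:5  h2:5  h3:5  h4:13  h5:13  h6:4  h7:0.
Shift Activity 5→6.
Schedule Activity 3@1, Activity 1@4, Activity 2@1, Activity 4@4, Activity 5@6: h1:5  h2:5  h3:5  h4:9  h5:9  h6:8  h7:4 — peak 9.

9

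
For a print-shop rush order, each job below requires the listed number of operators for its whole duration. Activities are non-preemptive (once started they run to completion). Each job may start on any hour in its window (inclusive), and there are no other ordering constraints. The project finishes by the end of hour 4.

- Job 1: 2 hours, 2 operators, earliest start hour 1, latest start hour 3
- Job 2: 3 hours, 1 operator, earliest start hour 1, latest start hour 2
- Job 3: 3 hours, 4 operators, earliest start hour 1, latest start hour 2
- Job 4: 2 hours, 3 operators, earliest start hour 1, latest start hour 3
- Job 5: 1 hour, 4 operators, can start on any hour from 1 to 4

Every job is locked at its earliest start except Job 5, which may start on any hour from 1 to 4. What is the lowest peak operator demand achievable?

Job 5@1: h1:14  h2:10  h3:5  h4:0 → peak 14
Job 5@2: h1:10  h2:14  h3:5  h4:0 → peak 14
Job 5@3: h1:10  h2:10  h3:9  h4:0 → peak 10
Job 5@4: h1:10  h2:10  h3:5  h4:4 → peak 10
Best is Job 5@3, peak 10.

10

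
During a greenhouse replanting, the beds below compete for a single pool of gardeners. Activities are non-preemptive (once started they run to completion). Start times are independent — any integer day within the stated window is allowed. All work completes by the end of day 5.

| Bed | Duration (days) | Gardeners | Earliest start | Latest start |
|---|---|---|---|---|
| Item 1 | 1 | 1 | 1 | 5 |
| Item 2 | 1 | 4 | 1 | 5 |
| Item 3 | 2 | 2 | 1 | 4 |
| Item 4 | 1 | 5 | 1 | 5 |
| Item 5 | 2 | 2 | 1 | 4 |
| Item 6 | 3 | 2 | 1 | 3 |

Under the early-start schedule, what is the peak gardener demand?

Early-start schedule: Item 1@1, Item 2@1, Item 3@1, Item 4@1, Item 5@1, Item 6@1.
Load per day: day 1: 16, day 2: 6, day 3: 2, day 4: 0, day 5: 0.
Peak is 16.

16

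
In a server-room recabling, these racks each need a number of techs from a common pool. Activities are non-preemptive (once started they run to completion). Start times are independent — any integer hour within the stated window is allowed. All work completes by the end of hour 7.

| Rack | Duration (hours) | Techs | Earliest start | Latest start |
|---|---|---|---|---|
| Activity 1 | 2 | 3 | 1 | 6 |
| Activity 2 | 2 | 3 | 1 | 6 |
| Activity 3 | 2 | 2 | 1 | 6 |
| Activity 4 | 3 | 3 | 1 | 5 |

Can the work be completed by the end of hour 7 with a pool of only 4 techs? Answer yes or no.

no

The minimum achievable peak is 5; 4 < 5, so no feasible schedule stays within the cap.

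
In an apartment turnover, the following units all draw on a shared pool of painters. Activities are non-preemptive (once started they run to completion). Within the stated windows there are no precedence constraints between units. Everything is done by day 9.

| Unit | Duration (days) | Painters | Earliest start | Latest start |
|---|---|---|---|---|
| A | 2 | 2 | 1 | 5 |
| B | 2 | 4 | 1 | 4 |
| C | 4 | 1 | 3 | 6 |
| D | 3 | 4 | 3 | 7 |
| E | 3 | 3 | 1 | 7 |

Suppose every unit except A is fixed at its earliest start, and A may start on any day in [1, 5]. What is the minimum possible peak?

8

A@1: d1:9  d2:9  d3:8  d4:5  d5:5  d6:1  d7:0  d8:0  d9:0 → peak 9
A@2: d1:7  d2:9  d3:10  d4:5  d5:5  d6:1  d7:0  d8:0  d9:0 → peak 10
A@3: d1:7  d2:7  d3:10  d4:7  d5:5  d6:1  d7:0  d8:0  d9:0 → peak 10
A@4: d1:7  d2:7  d3:8  d4:7  d5:7  d6:1  d7:0  d8:0  d9:0 → peak 8
A@5: d1:7  d2:7  d3:8  d4:5  d5:7  d6:3  d7:0  d8:0  d9:0 → peak 8
Best is A@4, peak 8.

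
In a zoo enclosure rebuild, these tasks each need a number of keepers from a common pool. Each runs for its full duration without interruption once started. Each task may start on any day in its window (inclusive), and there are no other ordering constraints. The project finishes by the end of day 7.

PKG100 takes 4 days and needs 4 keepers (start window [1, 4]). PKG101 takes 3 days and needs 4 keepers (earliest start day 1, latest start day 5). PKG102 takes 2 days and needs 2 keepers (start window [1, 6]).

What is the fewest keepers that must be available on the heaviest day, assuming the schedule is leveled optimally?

Early-start (PKG100@1, PKG101@1, PKG102@1) gives peak 10: d1:10  d2:10  d3:8  d4:4  d5:0  d6:0  d7:0.
Shift PKG101→5.
Schedule PKG100@1, PKG101@5, PKG102@1: d1:6  d2:6  d3:4  d4:4  d5:4  d6:4  d7:4 — peak 6.

6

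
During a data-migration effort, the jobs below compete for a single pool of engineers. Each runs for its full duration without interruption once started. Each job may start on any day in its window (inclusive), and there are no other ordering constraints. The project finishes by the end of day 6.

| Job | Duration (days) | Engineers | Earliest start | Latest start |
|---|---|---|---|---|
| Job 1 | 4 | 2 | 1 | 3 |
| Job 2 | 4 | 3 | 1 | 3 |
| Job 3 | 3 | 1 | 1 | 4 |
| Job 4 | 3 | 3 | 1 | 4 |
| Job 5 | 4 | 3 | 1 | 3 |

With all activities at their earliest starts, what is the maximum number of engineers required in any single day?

Early-start schedule: Job 1@1, Job 2@1, Job 3@1, Job 4@1, Job 5@1.
Load per day: day 1: 12, day 2: 12, day 3: 12, day 4: 8, day 5: 0, day 6: 0.
Peak is 12.

12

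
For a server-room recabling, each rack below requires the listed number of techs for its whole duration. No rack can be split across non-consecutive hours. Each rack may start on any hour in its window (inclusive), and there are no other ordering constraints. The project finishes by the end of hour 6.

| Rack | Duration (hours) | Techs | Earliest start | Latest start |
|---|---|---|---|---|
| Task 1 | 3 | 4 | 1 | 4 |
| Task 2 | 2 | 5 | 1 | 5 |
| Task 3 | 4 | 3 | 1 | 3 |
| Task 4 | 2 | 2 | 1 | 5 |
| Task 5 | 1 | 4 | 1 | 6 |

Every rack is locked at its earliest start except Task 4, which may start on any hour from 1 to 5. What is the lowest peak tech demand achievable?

Task 4@1: h1:18  h2:14  h3:7  h4:3  h5:0  h6:0 → peak 18
Task 4@2: h1:16  h2:14  h3:9  h4:3  h5:0  h6:0 → peak 16
Task 4@3: h1:16  h2:12  h3:9  h4:5  h5:0  h6:0 → peak 16
Task 4@4: h1:16  h2:12  h3:7  h4:5  h5:2  h6:0 → peak 16
Task 4@5: h1:16  h2:12  h3:7  h4:3  h5:2  h6:2 → peak 16
Best is Task 4@2, peak 16.

16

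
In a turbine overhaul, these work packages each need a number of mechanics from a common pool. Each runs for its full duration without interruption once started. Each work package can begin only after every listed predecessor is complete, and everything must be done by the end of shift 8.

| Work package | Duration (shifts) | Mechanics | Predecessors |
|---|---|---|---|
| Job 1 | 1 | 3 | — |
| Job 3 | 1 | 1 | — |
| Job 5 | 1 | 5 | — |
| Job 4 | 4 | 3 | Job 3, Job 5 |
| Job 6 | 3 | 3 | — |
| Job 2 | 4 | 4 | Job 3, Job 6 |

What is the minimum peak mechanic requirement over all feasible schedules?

7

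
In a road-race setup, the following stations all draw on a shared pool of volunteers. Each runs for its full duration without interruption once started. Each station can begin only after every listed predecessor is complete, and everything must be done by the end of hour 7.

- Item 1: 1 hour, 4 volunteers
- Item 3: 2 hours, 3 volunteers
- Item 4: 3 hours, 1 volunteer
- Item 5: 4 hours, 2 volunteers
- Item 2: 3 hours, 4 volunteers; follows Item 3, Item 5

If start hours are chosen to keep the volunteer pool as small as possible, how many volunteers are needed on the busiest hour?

6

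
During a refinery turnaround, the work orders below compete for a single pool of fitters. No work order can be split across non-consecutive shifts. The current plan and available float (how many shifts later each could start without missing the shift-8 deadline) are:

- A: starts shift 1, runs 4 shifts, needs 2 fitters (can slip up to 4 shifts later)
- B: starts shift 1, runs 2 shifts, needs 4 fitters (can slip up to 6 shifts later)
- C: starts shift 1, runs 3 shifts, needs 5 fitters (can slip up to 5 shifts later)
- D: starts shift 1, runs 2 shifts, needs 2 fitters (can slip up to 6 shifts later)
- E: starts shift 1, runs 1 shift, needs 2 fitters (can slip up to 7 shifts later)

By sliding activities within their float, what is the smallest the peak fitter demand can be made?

6

Early-start (A@1, B@1, C@1, D@1, E@1) gives peak 15: s1:15  s2:13  s3:7  s4:2  s5:0  s6:0  s7:0  s8:0.
Shift C→5, D→3, E→3.
Schedule A@1, B@1, C@5, D@3, E@3: s1:6  s2:6  s3:6  s4:4  s5:5  s6:5  s7:5  s8:0 — peak 6.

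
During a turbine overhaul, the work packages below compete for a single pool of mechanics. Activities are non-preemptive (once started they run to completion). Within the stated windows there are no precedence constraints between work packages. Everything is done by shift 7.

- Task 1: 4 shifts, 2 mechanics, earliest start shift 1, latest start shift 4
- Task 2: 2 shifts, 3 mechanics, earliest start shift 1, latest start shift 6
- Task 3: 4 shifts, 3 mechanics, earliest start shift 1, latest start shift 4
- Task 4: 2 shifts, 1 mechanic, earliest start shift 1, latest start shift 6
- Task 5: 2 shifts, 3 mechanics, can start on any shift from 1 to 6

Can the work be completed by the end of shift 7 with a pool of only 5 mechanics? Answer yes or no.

no

The minimum achievable peak is 6; 5 < 6, so no feasible schedule stays within the cap.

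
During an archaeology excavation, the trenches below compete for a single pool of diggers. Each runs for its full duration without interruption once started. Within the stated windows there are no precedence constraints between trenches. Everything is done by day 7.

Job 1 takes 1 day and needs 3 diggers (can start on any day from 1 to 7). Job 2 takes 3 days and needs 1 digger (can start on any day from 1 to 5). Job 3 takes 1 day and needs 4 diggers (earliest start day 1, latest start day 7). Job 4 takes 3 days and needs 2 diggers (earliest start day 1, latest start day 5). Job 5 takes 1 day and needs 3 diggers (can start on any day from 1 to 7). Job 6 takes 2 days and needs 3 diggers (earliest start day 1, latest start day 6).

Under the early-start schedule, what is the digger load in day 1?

At early start, day 1 has: Job 1, Job 2, Job 3, Job 4, Job 5, Job 6.
Demand: 3 + 1 + 4 + 2 + 3 + 3 = 16.

16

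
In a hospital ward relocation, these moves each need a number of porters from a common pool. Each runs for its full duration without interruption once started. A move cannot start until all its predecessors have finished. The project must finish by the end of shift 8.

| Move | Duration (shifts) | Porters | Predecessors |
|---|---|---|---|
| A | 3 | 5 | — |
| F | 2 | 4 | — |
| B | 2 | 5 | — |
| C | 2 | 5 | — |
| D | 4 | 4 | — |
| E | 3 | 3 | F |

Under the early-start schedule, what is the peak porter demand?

23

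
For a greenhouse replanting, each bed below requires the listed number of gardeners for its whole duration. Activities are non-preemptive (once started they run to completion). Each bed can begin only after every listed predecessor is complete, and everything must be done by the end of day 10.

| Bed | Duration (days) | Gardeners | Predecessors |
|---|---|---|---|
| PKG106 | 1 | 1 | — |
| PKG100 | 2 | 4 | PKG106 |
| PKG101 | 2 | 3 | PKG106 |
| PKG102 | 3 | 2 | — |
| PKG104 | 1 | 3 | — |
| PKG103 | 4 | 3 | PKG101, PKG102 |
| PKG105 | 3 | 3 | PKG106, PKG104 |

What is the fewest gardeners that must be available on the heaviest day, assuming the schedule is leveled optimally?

Early-start (PKG106@1, PKG100@2, PKG101@2, PKG102@1, PKG104@1, PKG103@4, PKG105@2) gives peak 12: d1:6  d2:12  d3:12  d4:6  d5:3  d6:3  d7:3  d8:0  d9:0  d10:0.
Shift PKG101→4, PKG103→6, PKG105→4.
Schedule PKG106@1, PKG100@2, PKG101@4, PKG102@1, PKG104@1, PKG103@6, PKG105@4: d1:6  d2:6  d3:6  d4:6  d5:6  d6:6  d7:3  d8:3  d9:3  d10:0 — peak 6.

6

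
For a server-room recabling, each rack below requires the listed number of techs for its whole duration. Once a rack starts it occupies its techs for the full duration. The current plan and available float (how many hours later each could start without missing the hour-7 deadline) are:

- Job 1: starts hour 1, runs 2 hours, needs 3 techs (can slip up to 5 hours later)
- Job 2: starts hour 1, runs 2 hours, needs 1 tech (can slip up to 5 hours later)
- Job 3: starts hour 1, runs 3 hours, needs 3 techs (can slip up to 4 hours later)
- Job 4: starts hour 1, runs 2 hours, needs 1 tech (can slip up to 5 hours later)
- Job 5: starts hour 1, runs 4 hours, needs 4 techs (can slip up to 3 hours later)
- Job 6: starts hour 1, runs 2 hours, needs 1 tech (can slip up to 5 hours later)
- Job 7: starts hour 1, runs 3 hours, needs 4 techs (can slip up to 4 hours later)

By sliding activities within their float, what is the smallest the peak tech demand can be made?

7

Early-start (Job 1@1, Job 2@1, Job 3@1, Job 4@1, Job 5@1, Job 6@1, Job 7@1) gives peak 17: h1:17  h2:17  h3:11  h4:4  h5:0  h6:0  h7:0.
Shift Job 2→3, Job 3→5, Job 4→3, Job 6→3, Job 7→5.
Schedule Job 1@1, Job 2@3, Job 3@5, Job 4@3, Job 5@1, Job 6@3, Job 7@5: h1:7  h2:7  h3:7  h4:7  h5:7  h6:7  h7:7 — peak 7.
Total tech-hours = 49 over 7 hours ⇒ peak ≥ ⌈49/7⌉ = 7, so 7 is optimal.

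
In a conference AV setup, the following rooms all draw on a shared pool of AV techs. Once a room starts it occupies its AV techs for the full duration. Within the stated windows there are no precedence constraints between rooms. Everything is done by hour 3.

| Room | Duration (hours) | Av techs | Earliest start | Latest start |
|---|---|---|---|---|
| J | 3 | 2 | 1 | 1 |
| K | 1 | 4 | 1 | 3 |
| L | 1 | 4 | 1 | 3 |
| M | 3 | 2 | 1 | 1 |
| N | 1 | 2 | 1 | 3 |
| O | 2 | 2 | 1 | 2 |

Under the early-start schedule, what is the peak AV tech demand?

Early-start schedule: J@1, K@1, L@1, M@1, N@1, O@1.
Load per hour: hour 1: 16, hour 2: 6, hour 3: 4.
Peak is 16.

16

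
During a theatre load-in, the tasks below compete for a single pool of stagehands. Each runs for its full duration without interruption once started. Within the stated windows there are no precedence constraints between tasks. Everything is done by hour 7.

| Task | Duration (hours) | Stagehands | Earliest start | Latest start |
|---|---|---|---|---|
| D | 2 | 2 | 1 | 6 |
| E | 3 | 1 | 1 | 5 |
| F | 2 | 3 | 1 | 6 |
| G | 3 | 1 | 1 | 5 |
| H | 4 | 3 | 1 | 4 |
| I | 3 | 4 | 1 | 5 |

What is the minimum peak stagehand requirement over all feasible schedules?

Early-start (D@1, E@1, F@1, G@1, H@1, I@1) gives peak 14: h1:14  h2:14  h3:9  h4:3  h5:0  h6:0  h7:0.
Shift E→3, F→6, G→3, H→4.
Schedule D@1, E@3, F@6, G@3, H@4, I@1: h1:6  h2:6  h3:6  h4:5  h5:5  h6:6  h7:6 — peak 6.
Total stagehand-hours = 40 over 7 hours ⇒ peak ≥ ⌈40/7⌉ = 6, so 6 is optimal.

6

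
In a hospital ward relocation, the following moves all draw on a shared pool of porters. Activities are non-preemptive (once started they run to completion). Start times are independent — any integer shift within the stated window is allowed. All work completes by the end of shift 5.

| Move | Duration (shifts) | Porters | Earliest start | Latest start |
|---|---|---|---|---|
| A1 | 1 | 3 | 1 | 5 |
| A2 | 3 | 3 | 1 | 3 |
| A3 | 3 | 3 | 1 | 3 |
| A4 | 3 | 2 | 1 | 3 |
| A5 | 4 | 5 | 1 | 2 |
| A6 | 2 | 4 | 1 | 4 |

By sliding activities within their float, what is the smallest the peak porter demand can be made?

Early-start (A1@1, A2@1, A3@1, A4@1, A5@1, A6@1) gives peak 20: s1:20  s2:17  s3:13  s4:5  s5:0.
Shift A5→2, A6→4.
Schedule A1@1, A2@1, A3@1, A4@1, A5@2, A6@4: s1:11  s2:13  s3:13  s4:9  s5:9 — peak 13.

13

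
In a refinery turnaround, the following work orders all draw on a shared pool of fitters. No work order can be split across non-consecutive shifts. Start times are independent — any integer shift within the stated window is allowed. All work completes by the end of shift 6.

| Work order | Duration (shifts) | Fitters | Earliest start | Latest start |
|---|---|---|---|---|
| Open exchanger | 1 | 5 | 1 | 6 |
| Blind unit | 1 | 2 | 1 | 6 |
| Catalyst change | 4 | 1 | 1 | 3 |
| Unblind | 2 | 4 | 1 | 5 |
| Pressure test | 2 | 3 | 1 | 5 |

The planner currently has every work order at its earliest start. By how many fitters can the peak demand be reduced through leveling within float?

10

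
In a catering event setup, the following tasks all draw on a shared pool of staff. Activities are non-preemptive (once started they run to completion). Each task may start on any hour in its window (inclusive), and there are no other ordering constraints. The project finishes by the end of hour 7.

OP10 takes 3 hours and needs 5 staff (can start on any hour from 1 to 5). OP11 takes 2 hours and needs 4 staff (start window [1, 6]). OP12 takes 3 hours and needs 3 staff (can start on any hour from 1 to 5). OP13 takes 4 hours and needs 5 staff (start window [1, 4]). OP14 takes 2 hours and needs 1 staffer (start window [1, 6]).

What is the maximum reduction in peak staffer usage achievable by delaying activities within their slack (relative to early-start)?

9

Early-start peak: h1:18  h2:18  h3:13  h4:5  h5:0  h6:0  h7:0 ⇒ 18.
Leveled (OP10@1, OP11@1, OP12@3, OP13@4, OP14@3): h1:9  h2:9  h3:9  h4:9  h5:8  h6:5  h7:5 ⇒ 9.
Reduction 18 − 9 = 9.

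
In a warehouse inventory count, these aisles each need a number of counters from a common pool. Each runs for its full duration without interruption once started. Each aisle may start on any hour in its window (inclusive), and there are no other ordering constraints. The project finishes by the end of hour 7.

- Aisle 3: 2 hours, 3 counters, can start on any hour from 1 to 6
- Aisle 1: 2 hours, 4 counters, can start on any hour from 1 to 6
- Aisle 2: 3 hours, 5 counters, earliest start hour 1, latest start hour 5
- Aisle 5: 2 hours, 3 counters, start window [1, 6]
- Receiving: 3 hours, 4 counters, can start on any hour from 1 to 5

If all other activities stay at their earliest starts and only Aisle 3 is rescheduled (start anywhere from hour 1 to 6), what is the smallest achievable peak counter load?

Aisle 3@1: h1:19  h2:19  h3:9  h4:0  h5:0  h6:0  h7:0 → peak 19
Aisle 3@2: h1:16  h2:19  h3:12  h4:0  h5:0  h6:0  h7:0 → peak 19
Aisle 3@3: h1:16  h2:16  h3:12  h4:3  h5:0  h6:0  h7:0 → peak 16
Aisle 3@4: h1:16  h2:16  h3:9  h4:3  h5:3  h6:0  h7:0 → peak 16
Aisle 3@5: h1:16  h2:16  h3:9  h4:0  h5:3  h6:3  h7:0 → peak 16
Aisle 3@6: h1:16  h2:16  h3:9  h4:0  h5:0  h6:3  h7:3 → peak 16
Best is Aisle 3@3, peak 16.

16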